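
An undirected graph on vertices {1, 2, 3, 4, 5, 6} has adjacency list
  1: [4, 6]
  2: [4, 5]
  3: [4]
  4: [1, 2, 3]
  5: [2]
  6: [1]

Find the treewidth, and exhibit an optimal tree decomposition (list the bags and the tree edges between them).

Each bag holds 2 vertices, so the decomposition has width 1, which upper-bounds the treewidth. G has an edge, so its treewidth is at least 1. The upper and lower bounds meet at 1, so that is the treewidth.

Treewidth 1.
Bags: B1 = {2, 4}  B2 = {2, 5}  B3 = {1, 4}  B4 = {3, 4}  B5 = {1, 6}
Tree: B1–B2, B1–B3, B3–B4, B3–B5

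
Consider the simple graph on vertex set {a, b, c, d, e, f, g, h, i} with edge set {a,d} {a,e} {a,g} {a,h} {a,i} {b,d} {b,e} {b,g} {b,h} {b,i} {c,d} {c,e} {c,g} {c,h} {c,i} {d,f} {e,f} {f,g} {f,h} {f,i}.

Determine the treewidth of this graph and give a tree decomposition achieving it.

Every bag has size at most 5, so the width is 5 − 1 = 4 and tw(G) ≤ 4. For the lower bound: the 5 vertex sets {c,d}, {b,e}, {a,h}, {f}, {g} are disjoint, each induces a connected subgraph, and every pair is joined by at least one edge of G. Contracting each set to a single vertex therefore yields K_{5} as a minor, and since treewidth is minor-monotone, tw(G) ≥ tw(K_{5}) = 4. Hence tw(G) = 4 exactly.

Treewidth 4.
Bags: B1 = {a, b, c, d, f}  B2 = {a, b, c, e, f}  B3 = {a, b, c, f, h}  B4 = {a, b, c, f, g}  B5 = {a, b, c, f, i}
Tree: B1–B2, B2–B3, B3–B4, B4–B5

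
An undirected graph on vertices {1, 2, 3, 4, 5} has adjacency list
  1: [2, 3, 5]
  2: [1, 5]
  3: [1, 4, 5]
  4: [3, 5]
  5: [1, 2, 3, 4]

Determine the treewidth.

2

A width-2 tree decomposition is:
Bags: B1 = {3, 4, 5}  B2 = {1, 3, 5}  B3 = {1, 2, 5}
Tree: B1–B2, B2–B3
Each bag holds 3 vertices, so the decomposition has width 2, which upper-bounds the treewidth. Conversely, {1, 2, 5} is a clique of size 3, and the vertices of any clique must share a bag in every tree decomposition; so some bag has ≥ 3 vertices and tw(G) ≥ 2. Hence tw(G) = 2 exactly.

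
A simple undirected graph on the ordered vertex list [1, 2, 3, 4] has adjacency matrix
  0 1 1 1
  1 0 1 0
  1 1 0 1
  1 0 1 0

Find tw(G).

A width-2 tree decomposition is:
Bags: B1 = {1, 2, 3}  B2 = {1, 3, 4}
Tree: B1–B2
The largest bag has 3 vertices, giving width 2; this decomposition certifies tw(G) ≤ 2. Conversely, {1, 2, 3} is a clique of size 3, and the vertices of any clique must share a bag in every tree decomposition; so some bag has ≥ 3 vertices and tw(G) ≥ 2. Combining the bounds, tw(G) = 2.

2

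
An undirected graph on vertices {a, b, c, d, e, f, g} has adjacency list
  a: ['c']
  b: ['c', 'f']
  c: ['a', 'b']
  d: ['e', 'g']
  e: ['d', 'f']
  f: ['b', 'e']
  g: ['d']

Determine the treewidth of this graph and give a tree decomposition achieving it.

Every bag has size at most 2, so the width is 2 − 1 = 1 and tw(G) ≤ 1. G has an edge, so its treewidth is at least 1. Hence tw(G) = 1 exactly.

Treewidth 1.
Bags: B1 = {a, c}  B2 = {b, c}  B3 = {b, f}  B4 = {e, f}  B5 = {d, e}  B6 = {d, g}
Tree: B1–B2, B2–B3, B3–B4, B4–B5, B5–B6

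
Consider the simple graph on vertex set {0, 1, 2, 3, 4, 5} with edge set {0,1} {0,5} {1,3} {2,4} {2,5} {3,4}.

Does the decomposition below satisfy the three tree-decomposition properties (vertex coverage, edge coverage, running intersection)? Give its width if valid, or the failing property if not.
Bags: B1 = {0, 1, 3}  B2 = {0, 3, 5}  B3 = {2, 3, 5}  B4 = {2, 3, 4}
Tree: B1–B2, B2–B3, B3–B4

Yes; width 2.

Every vertex of G appears in some bag (union = {0, 1, 2, 3, 4, 5}); every edge is covered by a bag; and for each vertex v the set of bags containing v is connected in the bag tree. The decomposition is therefore valid. The largest bag has 3 vertices, so the width is 2.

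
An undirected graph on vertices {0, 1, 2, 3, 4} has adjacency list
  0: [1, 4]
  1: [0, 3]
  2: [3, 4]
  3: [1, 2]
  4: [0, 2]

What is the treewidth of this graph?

A width-2 tree decomposition is:
Bags: B1 = {0, 1, 4}  B2 = {1, 2, 4}  B3 = {1, 2, 3}
Tree: B1–B2, B2–B3
Each bag holds 3 vertices, so the decomposition has width 2, which upper-bounds the treewidth. Since 1–0–4–2–3–1 is a cycle in G, G is not acyclic. Forests are exactly the graphs of treewidth ≤ 1, so tw(G) ≥ 2. Combining the bounds, tw(G) = 2.

2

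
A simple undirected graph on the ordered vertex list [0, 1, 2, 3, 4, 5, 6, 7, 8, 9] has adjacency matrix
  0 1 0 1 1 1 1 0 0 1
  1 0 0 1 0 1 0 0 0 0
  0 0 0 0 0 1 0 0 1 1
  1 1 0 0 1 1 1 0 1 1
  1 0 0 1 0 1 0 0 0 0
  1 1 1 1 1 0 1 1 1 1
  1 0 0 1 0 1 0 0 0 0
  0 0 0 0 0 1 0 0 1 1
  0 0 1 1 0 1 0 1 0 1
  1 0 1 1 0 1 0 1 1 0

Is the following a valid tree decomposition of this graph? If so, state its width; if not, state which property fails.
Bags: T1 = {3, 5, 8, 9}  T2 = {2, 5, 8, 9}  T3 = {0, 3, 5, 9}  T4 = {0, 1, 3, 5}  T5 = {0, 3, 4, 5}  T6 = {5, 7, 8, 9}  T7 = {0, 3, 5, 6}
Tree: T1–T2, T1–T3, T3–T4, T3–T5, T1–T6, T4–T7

Yes; width 3.

Every vertex of G appears in some bag (union = {0, 1, 2, 3, 4, 5, 6, 7, 8, 9}); every edge is covered by a bag; and for each vertex v the set of bags containing v is connected in the bag tree. The decomposition is therefore valid. The largest bag has 4 vertices, so the width is 3.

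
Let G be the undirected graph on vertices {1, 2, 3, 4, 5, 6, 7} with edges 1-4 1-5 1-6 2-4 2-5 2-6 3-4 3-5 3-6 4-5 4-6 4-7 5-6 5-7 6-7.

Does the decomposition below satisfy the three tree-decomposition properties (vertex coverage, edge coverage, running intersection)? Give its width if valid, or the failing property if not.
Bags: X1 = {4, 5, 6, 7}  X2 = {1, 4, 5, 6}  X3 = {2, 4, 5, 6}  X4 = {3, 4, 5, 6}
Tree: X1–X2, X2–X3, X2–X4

Checking the three conditions: (i) the bags cover all of {1, 2, 3, 4, 5, 6, 7}; (ii) for each edge, some bag contains both endpoints; (iii) the bags containing any fixed vertex form a subtree. All hold, so the decomposition is valid with width 4 − 1 = 3.

Yes; width 3.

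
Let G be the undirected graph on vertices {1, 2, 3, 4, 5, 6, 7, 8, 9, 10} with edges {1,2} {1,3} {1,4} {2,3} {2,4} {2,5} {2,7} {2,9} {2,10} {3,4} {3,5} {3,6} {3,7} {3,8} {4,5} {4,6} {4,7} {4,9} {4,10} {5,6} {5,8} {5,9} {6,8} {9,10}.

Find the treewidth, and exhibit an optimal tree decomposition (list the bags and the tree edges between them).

Treewidth 3.
One such decomposition:
Bags: B1 = {2, 3, 4, 5}  B2 = {2, 3, 4, 7}  B3 = {2, 4, 5, 9}  B4 = {3, 4, 5, 6}  B5 = {3, 5, 6, 8}  B6 = {2, 4, 9, 10}  B7 = {1, 2, 3, 4}
Tree: B1–B2, B1–B3, B1–B4, B4–B5, B3–B6, B1–B7

The largest bag has 4 vertices, giving width 3; this decomposition certifies tw(G) ≤ 3. For the lower bound, the 4 vertices {3, 5, 6, 8} are pairwise adjacent, and any tree decomposition puts a clique entirely inside one bag — forcing width ≥ 3. Hence tw(G) = 3 exactly.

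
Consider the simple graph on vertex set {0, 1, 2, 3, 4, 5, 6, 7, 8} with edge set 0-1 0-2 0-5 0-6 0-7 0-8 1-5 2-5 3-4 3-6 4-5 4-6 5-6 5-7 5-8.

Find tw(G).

A width-2 tree decomposition is:
Bags: B1 = {0, 2, 5}  B2 = {0, 5, 7}  B3 = {0, 5, 8}  B4 = {0, 1, 5}  B5 = {0, 5, 6}  B6 = {4, 5, 6}  B7 = {3, 4, 6}
Tree: B1–B2, B2–B3, B2–B4, B2–B5, B5–B6, B6–B7
The largest bag has 3 vertices, giving width 2; this decomposition certifies tw(G) ≤ 2. On the other hand G contains the 3-clique {3, 4, 6}. A clique must lie in a single bag of any decomposition, so no decomposition can have width below 2. The upper and lower bounds meet at 2, so that is the treewidth.

2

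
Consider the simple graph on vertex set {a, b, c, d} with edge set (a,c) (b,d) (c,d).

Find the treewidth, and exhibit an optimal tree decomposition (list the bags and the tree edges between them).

Every bag has size at most 2, so the width is 2 − 1 = 1 and tw(G) ≤ 1. Since G has at least one edge (e.g. c–d), it is not an edgeless graph, so tw(G) ≥ 1. The upper and lower bounds meet at 1, so that is the treewidth.

Treewidth 1.
Bags: B1 = {c, d}  B2 = {b, d}  B3 = {a, c}
Tree: B1–B2, B1–B3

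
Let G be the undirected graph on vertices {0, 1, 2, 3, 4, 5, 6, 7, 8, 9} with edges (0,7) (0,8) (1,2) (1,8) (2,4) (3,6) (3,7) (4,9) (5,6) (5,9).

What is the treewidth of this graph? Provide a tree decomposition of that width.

Treewidth 2.
Bags: B1 = {4, 5, 9}  B2 = {4, 5, 6}  B3 = {3, 4, 6}  B4 = {3, 4, 7}  B5 = {0, 4, 7}  B6 = {0, 4, 8}  B7 = {1, 4, 8}  B8 = {1, 2, 4}
Tree: B1–B2, B2–B3, B3–B4, B4–B5, B5–B6, B6–B7, B7–B8

Every bag has size at most 3, so the width is 3 − 1 = 2 and tw(G) ≤ 2. The edges 4–9–5–6–3–7–0–8–1–2–4 form a cycle, so G is not a tree and its treewidth is at least 2. Therefore the treewidth is 2.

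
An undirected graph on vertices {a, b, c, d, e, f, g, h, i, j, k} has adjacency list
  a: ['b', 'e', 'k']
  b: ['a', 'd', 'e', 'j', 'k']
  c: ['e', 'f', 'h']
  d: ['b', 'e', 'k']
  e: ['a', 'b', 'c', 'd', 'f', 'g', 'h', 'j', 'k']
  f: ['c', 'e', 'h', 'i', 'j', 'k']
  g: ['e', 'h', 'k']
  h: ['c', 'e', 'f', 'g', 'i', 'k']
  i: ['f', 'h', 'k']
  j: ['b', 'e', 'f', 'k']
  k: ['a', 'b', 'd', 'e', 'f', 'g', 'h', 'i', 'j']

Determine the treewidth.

A width-3 tree decomposition is:
Bags: B1 = {e, f, j, k}  B2 = {e, f, h, k}  B3 = {f, h, i, k}  B4 = {b, e, j, k}  B5 = {b, d, e, k}  B6 = {c, e, f, h}  B7 = {e, g, h, k}  B8 = {a, b, e, k}
Tree: B1–B2, B2–B3, B1–B4, B4–B5, B2–B6, B2–B7, B4–B8
Every bag has size at most 4, so the width is 4 − 1 = 3 and tw(G) ≤ 3. For the lower bound, the 4 vertices {c, e, f, h} are pairwise adjacent, and any tree decomposition puts a clique entirely inside one bag — forcing width ≥ 3. Combining the bounds, tw(G) = 3.

3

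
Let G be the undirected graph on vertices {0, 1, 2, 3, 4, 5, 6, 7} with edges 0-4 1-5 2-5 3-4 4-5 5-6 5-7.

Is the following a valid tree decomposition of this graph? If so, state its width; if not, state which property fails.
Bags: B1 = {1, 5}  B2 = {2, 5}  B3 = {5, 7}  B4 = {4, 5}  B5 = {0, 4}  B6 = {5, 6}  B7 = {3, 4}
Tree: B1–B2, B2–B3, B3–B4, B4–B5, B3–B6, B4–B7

Yes; width 1.

Every vertex of G appears in some bag (union = {0, 1, 2, 3, 4, 5, 6, 7}); every edge is covered by a bag; and for each vertex v the set of bags containing v is connected in the bag tree. The decomposition is therefore valid. The largest bag has 2 vertices, so the width is 1.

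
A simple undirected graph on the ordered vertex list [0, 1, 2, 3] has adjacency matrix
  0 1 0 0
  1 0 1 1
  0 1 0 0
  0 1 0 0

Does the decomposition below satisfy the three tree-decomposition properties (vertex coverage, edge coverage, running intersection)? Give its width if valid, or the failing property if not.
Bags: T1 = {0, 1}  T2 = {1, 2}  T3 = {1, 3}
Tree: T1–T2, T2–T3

Yes; width 1.

Checking the three conditions: (i) the bags cover all of {0, 1, 2, 3}; (ii) for each edge, some bag contains both endpoints; (iii) the bags containing any fixed vertex form a subtree. All hold, so the decomposition is valid with width 2 − 1 = 1.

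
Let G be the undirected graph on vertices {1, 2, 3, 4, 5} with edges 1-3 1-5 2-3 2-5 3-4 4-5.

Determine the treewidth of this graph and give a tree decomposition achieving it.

Treewidth 2.
One such decomposition:
Bags: B1 = {3, 4, 5}  B2 = {2, 3, 5}  B3 = {1, 3, 5}
Tree: B1–B2, B2–B3

Every bag has size at most 3, so the width is 3 − 1 = 2 and tw(G) ≤ 2. Since 4–3–2–5–4 is a cycle in G, G is not acyclic. Forests are exactly the graphs of treewidth ≤ 1, so tw(G) ≥ 2. The upper and lower bounds meet at 2, so that is the treewidth.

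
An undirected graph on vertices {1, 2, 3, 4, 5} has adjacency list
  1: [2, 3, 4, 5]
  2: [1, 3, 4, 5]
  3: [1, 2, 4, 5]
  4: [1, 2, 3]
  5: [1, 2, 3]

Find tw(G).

A width-3 tree decomposition is:
Bags: B1 = {1, 2, 3, 4}  B2 = {1, 2, 3, 5}
Tree: B1–B2
The largest bag has 4 vertices, giving width 3; this decomposition certifies tw(G) ≤ 3. Conversely, {1, 2, 3, 4} is a clique of size 4, and the vertices of any clique must share a bag in every tree decomposition; so some bag has ≥ 4 vertices and tw(G) ≥ 3. Hence tw(G) = 3 exactly.

3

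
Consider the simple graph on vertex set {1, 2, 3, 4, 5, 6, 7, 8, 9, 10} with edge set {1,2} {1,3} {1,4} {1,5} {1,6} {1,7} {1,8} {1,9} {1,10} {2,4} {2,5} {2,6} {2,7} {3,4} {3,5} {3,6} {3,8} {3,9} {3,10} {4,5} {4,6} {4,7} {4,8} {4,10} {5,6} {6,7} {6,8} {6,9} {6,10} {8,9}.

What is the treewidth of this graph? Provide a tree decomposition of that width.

Treewidth 4.
One optimal decomposition is:
Bags: B1 = {1, 3, 4, 6, 8}  B2 = {1, 3, 4, 6, 10}  B3 = {1, 3, 4, 5, 6}  B4 = {1, 2, 4, 5, 6}  B5 = {1, 3, 6, 8, 9}  B6 = {1, 2, 4, 6, 7}
Tree: B1–B2, B1–B3, B3–B4, B1–B5, B4–B6

The largest bag has 5 vertices, giving width 4; this decomposition certifies tw(G) ≤ 4. Conversely, {1, 3, 6, 8, 9} is a clique of size 5, and the vertices of any clique must share a bag in every tree decomposition; so some bag has ≥ 5 vertices and tw(G) ≥ 4. Therefore the treewidth is 4.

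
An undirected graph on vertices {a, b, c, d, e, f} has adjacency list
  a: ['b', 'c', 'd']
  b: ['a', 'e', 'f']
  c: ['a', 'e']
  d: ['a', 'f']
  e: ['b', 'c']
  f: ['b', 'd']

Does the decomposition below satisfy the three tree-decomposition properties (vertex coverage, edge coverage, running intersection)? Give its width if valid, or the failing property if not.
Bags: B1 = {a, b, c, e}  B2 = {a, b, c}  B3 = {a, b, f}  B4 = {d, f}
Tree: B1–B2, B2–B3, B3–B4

No — edge (a,d) lies in no bag.

A tree decomposition must satisfy three properties: every vertex lies in some bag; for every edge, both endpoints lie together in some bag; and for every vertex, the bags containing it form a connected subtree. Here edge (a,d) lies in no bag, so the decomposition is invalid.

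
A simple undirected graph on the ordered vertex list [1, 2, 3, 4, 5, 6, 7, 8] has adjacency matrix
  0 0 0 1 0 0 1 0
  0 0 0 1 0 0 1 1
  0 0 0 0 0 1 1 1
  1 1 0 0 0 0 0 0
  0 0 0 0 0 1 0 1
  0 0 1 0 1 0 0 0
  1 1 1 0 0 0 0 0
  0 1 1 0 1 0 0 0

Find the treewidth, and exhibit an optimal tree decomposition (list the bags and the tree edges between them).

Every bag has size at most 3, so the width is 3 − 1 = 2 and tw(G) ≤ 2. Since 4–1–7–2–4 is a cycle in G, G is not acyclic. Forests are exactly the graphs of treewidth ≤ 1, so tw(G) ≥ 2. Hence tw(G) = 2 exactly.

Treewidth 2.
One optimal decomposition is:
Bags: B1 = {1, 2, 4}  B2 = {1, 2, 7}  B3 = {2, 7, 8}  B4 = {3, 7, 8}  B5 = {3, 5, 8}  B6 = {3, 5, 6}
Tree: B1–B2, B2–B3, B3–B4, B4–B5, B5–B6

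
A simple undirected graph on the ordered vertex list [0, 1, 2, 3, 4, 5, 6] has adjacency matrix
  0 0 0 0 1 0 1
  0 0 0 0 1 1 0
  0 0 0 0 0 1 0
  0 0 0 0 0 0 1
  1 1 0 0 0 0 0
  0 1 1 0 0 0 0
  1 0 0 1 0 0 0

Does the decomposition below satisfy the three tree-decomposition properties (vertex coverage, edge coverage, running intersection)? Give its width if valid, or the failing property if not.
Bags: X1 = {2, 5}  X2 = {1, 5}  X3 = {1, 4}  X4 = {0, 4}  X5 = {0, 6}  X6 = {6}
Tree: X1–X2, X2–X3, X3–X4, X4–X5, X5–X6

No — vertex 3 appears in no bag.

A tree decomposition must satisfy three properties: every vertex lies in some bag; for every edge, both endpoints lie together in some bag; and for every vertex, the bags containing it form a connected subtree. Here vertex 3 appears in no bag, so the decomposition is invalid.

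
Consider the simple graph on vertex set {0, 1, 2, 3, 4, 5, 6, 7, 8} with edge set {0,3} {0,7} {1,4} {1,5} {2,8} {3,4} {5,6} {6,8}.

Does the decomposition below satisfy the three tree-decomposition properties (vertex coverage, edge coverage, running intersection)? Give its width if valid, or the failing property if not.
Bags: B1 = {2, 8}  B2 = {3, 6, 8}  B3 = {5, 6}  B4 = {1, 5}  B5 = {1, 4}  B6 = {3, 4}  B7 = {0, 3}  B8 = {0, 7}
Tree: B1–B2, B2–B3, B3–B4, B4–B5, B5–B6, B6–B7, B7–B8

A tree decomposition must satisfy three properties: every vertex lies in some bag; for every edge, both endpoints lie together in some bag; and for every vertex, the bags containing it form a connected subtree. Here bags containing vertex 3 are not connected in the tree, so the decomposition is invalid.

No — bags containing vertex 3 are not connected in the tree.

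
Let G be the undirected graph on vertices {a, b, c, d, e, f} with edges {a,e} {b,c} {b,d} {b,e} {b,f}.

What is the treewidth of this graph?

1

A width-1 tree decomposition is:
Bags: B1 = {b, e}  B2 = {a, e}  B3 = {b, f}  B4 = {b, c}  B5 = {b, d}
Tree: B1–B2, B1–B3, B1–B4, B3–B5
Every bag has size at most 2, so the width is 2 − 1 = 1 and tw(G) ≤ 1. Any graph with an edge has treewidth ≥ 1, and G has the edge b–e. Combining the bounds, tw(G) = 1.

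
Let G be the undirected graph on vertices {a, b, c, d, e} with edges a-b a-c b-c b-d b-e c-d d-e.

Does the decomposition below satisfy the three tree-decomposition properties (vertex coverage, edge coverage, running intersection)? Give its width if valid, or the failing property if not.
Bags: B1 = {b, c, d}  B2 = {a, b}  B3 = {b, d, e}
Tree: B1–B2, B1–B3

A tree decomposition must satisfy three properties: every vertex lies in some bag; for every edge, both endpoints lie together in some bag; and for every vertex, the bags containing it form a connected subtree. Here edge (c,a) lies in no bag, so the decomposition is invalid.

No — edge (c,a) lies in no bag.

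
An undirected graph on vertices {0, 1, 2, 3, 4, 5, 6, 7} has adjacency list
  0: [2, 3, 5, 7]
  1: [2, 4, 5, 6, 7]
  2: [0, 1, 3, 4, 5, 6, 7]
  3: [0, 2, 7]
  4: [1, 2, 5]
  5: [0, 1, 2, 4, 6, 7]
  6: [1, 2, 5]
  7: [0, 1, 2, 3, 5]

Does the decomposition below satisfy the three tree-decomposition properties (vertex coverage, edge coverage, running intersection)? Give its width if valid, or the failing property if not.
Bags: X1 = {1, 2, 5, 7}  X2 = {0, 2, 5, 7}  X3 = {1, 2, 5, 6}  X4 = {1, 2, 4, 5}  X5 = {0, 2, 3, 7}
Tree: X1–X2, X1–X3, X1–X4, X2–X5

Every vertex of G appears in some bag (union = {0, 1, 2, 3, 4, 5, 6, 7}); every edge is covered by a bag; and for each vertex v the set of bags containing v is connected in the bag tree. The decomposition is therefore valid. The largest bag has 4 vertices, so the width is 3.

Yes; width 3.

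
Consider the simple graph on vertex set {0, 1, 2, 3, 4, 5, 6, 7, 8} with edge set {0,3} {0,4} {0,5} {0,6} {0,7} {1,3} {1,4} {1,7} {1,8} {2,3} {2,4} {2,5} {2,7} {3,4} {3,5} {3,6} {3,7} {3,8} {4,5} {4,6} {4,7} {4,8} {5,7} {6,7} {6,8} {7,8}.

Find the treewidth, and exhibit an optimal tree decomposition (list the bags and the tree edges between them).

Treewidth 4.
One optimal decomposition is:
Bags: B1 = {0, 3, 4, 6, 7}  B2 = {0, 3, 4, 5, 7}  B3 = {3, 4, 6, 7, 8}  B4 = {1, 3, 4, 7, 8}  B5 = {2, 3, 4, 5, 7}
Tree: B1–B2, B1–B3, B3–B4, B2–B5

The largest bag has 5 vertices, giving width 4; this decomposition certifies tw(G) ≤ 4. On the other hand G contains the 5-clique {0, 3, 4, 5, 7}. A clique must lie in a single bag of any decomposition, so no decomposition can have width below 4. Therefore the treewidth is 4.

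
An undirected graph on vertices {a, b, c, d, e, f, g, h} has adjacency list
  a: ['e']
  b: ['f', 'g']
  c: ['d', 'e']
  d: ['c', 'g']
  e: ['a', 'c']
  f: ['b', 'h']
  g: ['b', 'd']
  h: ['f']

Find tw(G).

1

A width-1 tree decomposition is:
Bags: B1 = {f, h}  B2 = {b, f}  B3 = {b, g}  B4 = {d, g}  B5 = {c, d}  B6 = {c, e}  B7 = {a, e}
Tree: B1–B2, B2–B3, B3–B4, B4–B5, B5–B6, B6–B7
Every bag has size at most 2, so the width is 2 − 1 = 1 and tw(G) ≤ 1. G has an edge, so its treewidth is at least 1. Hence tw(G) = 1 exactly.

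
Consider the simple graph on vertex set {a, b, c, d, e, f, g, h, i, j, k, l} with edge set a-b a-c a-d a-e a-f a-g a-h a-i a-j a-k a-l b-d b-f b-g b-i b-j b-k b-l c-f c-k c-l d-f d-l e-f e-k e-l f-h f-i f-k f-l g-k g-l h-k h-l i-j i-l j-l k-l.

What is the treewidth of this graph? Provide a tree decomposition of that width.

Every bag has size at most 5, so the width is 5 − 1 = 4 and tw(G) ≤ 4. Conversely, {a, b, g, k, l} is a clique of size 5, and the vertices of any clique must share a bag in every tree decomposition; so some bag has ≥ 5 vertices and tw(G) ≥ 4. Combining the bounds, tw(G) = 4.

Treewidth 4.
One such decomposition:
Bags: B1 = {a, b, f, k, l}  B2 = {a, b, f, i, l}  B3 = {a, b, d, f, l}  B4 = {a, b, g, k, l}  B5 = {a, c, f, k, l}  B6 = {a, f, h, k, l}  B7 = {a, e, f, k, l}  B8 = {a, b, i, j, l}
Tree: B1–B2, B1–B3, B1–B4, B1–B5, B5–B6, B1–B7, B2–B8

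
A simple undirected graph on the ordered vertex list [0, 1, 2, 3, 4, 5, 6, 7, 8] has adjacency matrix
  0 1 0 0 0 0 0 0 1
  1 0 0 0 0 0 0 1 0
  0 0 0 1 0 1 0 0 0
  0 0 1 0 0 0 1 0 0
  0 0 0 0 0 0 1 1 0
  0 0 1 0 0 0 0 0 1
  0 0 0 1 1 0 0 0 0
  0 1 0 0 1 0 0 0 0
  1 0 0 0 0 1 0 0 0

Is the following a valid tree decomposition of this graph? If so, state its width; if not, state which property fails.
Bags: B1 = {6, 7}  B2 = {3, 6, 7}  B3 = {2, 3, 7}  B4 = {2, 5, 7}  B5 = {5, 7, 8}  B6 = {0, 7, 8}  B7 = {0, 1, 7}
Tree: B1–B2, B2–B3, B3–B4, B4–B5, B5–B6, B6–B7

A tree decomposition must satisfy three properties: every vertex lies in some bag; for every edge, both endpoints lie together in some bag; and for every vertex, the bags containing it form a connected subtree. Here vertex 4 appears in no bag, so the decomposition is invalid.

No — vertex 4 appears in no bag.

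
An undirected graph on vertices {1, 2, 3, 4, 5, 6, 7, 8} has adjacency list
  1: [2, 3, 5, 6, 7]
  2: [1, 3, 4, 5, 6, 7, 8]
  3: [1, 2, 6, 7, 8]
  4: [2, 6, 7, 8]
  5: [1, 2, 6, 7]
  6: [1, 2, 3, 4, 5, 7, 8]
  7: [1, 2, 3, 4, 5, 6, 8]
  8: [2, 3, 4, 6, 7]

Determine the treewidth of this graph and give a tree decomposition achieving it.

Treewidth 4.
One optimal decomposition is:
Bags: B1 = {1, 2, 3, 6, 7}  B2 = {2, 3, 6, 7, 8}  B3 = {1, 2, 5, 6, 7}  B4 = {2, 4, 6, 7, 8}
Tree: B1–B2, B1–B3, B2–B4

Every bag has size at most 5, so the width is 5 − 1 = 4 and tw(G) ≤ 4. On the other hand G contains the 5-clique {2, 3, 6, 7, 8}. A clique must lie in a single bag of any decomposition, so no decomposition can have width below 4. Combining the bounds, tw(G) = 4.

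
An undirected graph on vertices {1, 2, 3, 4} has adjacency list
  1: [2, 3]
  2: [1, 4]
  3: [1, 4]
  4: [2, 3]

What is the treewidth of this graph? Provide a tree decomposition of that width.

The largest bag has 3 vertices, giving width 2; this decomposition certifies tw(G) ≤ 2. The edges 1–3–4–2–1 form a cycle, so G is not a tree and its treewidth is at least 2. Therefore the treewidth is 2.

Treewidth 2.
One optimal decomposition is:
Bags: B1 = {1, 3, 4}  B2 = {1, 2, 4}
Tree: B1–B2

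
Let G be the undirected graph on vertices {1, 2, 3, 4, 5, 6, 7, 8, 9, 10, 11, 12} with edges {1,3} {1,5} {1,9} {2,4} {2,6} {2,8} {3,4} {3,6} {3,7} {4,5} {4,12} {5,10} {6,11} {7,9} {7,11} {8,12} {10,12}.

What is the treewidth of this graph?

3

A width-3 tree decomposition is:
Bags: B1 = {5, 8, 10, 12}  B2 = {4, 5, 8, 12}  B3 = {2, 4, 5, 8}  B4 = {1, 2, 4, 5}  B5 = {1, 2, 3, 4}  B6 = {1, 2, 3, 6}  B7 = {1, 3, 6, 9}  B8 = {3, 6, 7, 9}  B9 = {6, 7, 9, 11}
Tree: B1–B2, B2–B3, B3–B4, B4–B5, B5–B6, B6–B7, B7–B8, B8–B9
Every bag has size at most 4, so the width is 4 − 1 = 3 and tw(G) ≤ 3. For the lower bound: the 4 vertex sets {8,10,12}, {5}, {4}, {1,2,3,6} are disjoint, each induces a connected subgraph, and every pair is joined by at least one edge of G. Contracting each set to a single vertex therefore yields K_{4} as a minor, and since treewidth is minor-monotone, tw(G) ≥ tw(K_{4}) = 3. The upper and lower bounds meet at 3, so that is the treewidth.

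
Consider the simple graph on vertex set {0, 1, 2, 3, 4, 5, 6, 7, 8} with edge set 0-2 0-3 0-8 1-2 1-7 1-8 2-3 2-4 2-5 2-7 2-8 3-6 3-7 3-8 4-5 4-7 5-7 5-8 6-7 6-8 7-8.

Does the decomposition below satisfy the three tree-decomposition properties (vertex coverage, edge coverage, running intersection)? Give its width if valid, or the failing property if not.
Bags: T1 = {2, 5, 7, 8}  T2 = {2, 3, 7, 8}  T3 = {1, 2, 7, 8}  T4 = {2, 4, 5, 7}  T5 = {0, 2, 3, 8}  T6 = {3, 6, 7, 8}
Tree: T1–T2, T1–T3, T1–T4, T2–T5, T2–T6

Yes; width 3.

Every vertex of G appears in some bag (union = {0, 1, 2, 3, 4, 5, 6, 7, 8}); every edge is covered by a bag; and for each vertex v the set of bags containing v is connected in the bag tree. The decomposition is therefore valid. The largest bag has 4 vertices, so the width is 3.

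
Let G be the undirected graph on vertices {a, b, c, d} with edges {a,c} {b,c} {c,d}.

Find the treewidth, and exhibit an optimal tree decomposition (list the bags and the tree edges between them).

Every bag has size at most 2, so the width is 2 − 1 = 1 and tw(G) ≤ 1. Since G has at least one edge (e.g. d–c), it is not an edgeless graph, so tw(G) ≥ 1. Therefore the treewidth is 1.

Treewidth 1.
One such decomposition:
Bags: B1 = {c, d}  B2 = {b, c}  B3 = {a, c}
Tree: B1–B2, B2–B3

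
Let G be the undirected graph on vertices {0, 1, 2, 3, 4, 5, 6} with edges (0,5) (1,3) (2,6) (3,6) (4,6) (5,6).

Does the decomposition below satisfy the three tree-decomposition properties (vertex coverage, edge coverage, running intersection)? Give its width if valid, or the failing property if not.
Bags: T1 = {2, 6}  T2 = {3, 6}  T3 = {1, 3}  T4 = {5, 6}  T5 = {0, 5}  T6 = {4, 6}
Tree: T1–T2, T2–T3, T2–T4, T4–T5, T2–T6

Yes; width 1.

Checking the three conditions: (i) the bags cover all of {0, 1, 2, 3, 4, 5, 6}; (ii) for each edge, some bag contains both endpoints; (iii) the bags containing any fixed vertex form a subtree. All hold, so the decomposition is valid with width 2 − 1 = 1.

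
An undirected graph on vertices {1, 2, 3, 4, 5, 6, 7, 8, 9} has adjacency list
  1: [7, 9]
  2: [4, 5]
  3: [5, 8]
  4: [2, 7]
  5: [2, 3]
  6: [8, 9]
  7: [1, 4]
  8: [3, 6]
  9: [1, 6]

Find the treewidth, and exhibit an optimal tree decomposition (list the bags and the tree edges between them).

Treewidth 2.
One such decomposition:
Bags: B1 = {1, 6, 9}  B2 = {1, 6, 8}  B3 = {1, 3, 8}  B4 = {1, 3, 5}  B5 = {1, 2, 5}  B6 = {1, 2, 4}  B7 = {1, 4, 7}
Tree: B1–B2, B2–B3, B3–B4, B4–B5, B5–B6, B6–B7

Every bag has size at most 3, so the width is 3 − 1 = 2 and tw(G) ≤ 2. The edges 1–9–6–8–3–5–2–4–7–1 form a cycle, so G is not a tree and its treewidth is at least 2. The upper and lower bounds meet at 2, so that is the treewidth.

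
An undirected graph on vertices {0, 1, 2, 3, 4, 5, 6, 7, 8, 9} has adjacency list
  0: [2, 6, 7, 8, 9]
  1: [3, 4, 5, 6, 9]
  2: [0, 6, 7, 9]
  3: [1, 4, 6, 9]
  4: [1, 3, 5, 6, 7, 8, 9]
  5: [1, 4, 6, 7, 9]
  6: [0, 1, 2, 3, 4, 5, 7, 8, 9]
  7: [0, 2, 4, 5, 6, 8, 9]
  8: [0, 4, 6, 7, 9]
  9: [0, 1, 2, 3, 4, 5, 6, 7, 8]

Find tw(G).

A width-4 tree decomposition is:
Bags: B1 = {1, 4, 5, 6, 9}  B2 = {4, 5, 6, 7, 9}  B3 = {4, 6, 7, 8, 9}  B4 = {0, 6, 7, 8, 9}  B5 = {1, 3, 4, 6, 9}  B6 = {0, 2, 6, 7, 9}
Tree: B1–B2, B2–B3, B3–B4, B1–B5, B4–B6
Every bag has size at most 5, so the width is 5 − 1 = 4 and tw(G) ≤ 4. On the other hand G contains the 5-clique {0, 6, 7, 8, 9}. A clique must lie in a single bag of any decomposition, so no decomposition can have width below 4. Therefore the treewidth is 4.

4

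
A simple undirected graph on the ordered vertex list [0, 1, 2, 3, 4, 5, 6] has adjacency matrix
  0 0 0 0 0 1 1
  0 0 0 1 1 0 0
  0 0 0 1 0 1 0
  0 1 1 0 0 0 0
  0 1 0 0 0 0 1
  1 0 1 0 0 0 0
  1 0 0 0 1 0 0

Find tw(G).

A width-2 tree decomposition is:
Bags: B1 = {0, 2, 5}  B2 = {0, 2, 6}  B3 = {2, 4, 6}  B4 = {1, 2, 4}  B5 = {1, 2, 3}
Tree: B1–B2, B2–B3, B3–B4, B4–B5
Every bag has size at most 3, so the width is 3 − 1 = 2 and tw(G) ≤ 2. Since 2–5–0–6–4–1–3–2 is a cycle in G, G is not acyclic. Forests are exactly the graphs of treewidth ≤ 1, so tw(G) ≥ 2. Hence tw(G) = 2 exactly.

2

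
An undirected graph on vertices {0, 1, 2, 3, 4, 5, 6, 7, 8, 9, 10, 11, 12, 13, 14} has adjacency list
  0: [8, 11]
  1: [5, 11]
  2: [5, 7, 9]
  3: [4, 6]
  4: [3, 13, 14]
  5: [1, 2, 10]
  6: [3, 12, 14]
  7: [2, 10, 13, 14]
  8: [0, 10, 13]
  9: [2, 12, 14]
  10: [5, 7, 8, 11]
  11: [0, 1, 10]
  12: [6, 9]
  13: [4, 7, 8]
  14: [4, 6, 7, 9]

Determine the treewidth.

A width-3 tree decomposition is:
Bags: B1 = {0, 1, 8, 11}  B2 = {1, 8, 10, 11}  B3 = {1, 5, 8, 10}  B4 = {5, 8, 10, 13}  B5 = {5, 7, 10, 13}  B6 = {2, 5, 7, 13}  B7 = {2, 4, 7, 13}  B8 = {2, 4, 7, 14}  B9 = {2, 4, 9, 14}  B10 = {3, 4, 9, 14}  B11 = {3, 6, 9, 14}  B12 = {3, 6, 9, 12}
Tree: B1–B2, B2–B3, B3–B4, B4–B5, B5–B6, B6–B7, B7–B8, B8–B9, B9–B10, B10–B11, B11–B12
Every bag has size at most 4, so the width is 4 − 1 = 3 and tw(G) ≤ 3. For the lower bound: the 4 vertex sets {0,1,11}, {8}, {10}, {2,5,7,13} are disjoint, each induces a connected subgraph, and every pair is joined by at least one edge of G. Contracting each set to a single vertex therefore yields K_{4} as a minor, and since treewidth is minor-monotone, tw(G) ≥ tw(K_{4}) = 3. Combining the bounds, tw(G) = 3.

3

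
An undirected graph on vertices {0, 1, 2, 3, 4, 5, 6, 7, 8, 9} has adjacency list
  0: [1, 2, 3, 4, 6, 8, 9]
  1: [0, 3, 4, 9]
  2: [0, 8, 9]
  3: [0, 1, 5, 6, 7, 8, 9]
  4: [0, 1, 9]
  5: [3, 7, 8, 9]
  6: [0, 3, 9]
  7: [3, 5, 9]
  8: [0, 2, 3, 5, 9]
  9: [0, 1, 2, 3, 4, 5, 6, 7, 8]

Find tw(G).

3

A width-3 tree decomposition is:
Bags: B1 = {0, 2, 8, 9}  B2 = {0, 3, 8, 9}  B3 = {0, 1, 3, 9}  B4 = {0, 3, 6, 9}  B5 = {3, 5, 8, 9}  B6 = {0, 1, 4, 9}  B7 = {3, 5, 7, 9}
Tree: B1–B2, B2–B3, B3–B4, B2–B5, B3–B6, B5–B7
The largest bag has 4 vertices, giving width 3; this decomposition certifies tw(G) ≤ 3. On the other hand G contains the 4-clique {0, 2, 8, 9}. A clique must lie in a single bag of any decomposition, so no decomposition can have width below 3. Combining the bounds, tw(G) = 3.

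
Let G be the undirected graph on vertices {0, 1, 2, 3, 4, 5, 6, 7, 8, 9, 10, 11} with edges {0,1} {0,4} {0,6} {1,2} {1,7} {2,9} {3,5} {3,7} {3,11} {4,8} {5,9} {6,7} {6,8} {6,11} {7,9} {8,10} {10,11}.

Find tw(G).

3

A width-3 tree decomposition is:
Bags: B1 = {0, 4, 8, 10}  B2 = {0, 6, 8, 10}  B3 = {0, 6, 10, 11}  B4 = {0, 1, 6, 11}  B5 = {1, 6, 7, 11}  B6 = {1, 3, 7, 11}  B7 = {1, 2, 3, 7}  B8 = {2, 3, 7, 9}  B9 = {2, 3, 5, 9}
Tree: B1–B2, B2–B3, B3–B4, B4–B5, B5–B6, B6–B7, B7–B8, B8–B9
The largest bag has 4 vertices, giving width 3; this decomposition certifies tw(G) ≤ 3. For the lower bound: the 4 vertex sets {4,8,10}, {0}, {6}, {1,3,7,11} are disjoint, each induces a connected subgraph, and every pair is joined by at least one edge of G. Contracting each set to a single vertex therefore yields K_{4} as a minor, and since treewidth is minor-monotone, tw(G) ≥ tw(K_{4}) = 3. The upper and lower bounds meet at 3, so that is the treewidth.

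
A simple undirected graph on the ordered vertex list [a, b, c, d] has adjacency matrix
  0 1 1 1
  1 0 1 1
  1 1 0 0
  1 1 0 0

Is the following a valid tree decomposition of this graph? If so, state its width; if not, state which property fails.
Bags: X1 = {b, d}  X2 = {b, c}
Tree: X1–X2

A tree decomposition must satisfy three properties: every vertex lies in some bag; for every edge, both endpoints lie together in some bag; and for every vertex, the bags containing it form a connected subtree. Here vertex a appears in no bag, so the decomposition is invalid.

No — vertex a appears in no bag.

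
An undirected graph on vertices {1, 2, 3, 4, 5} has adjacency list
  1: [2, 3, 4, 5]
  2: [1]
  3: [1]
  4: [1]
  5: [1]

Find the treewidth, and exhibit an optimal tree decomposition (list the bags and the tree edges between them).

Every bag has size at most 2, so the width is 2 − 1 = 1 and tw(G) ≤ 1. G has an edge, so its treewidth is at least 1. Hence tw(G) = 1 exactly.

Treewidth 1.
One such decomposition:
Bags: B1 = {1, 2}  B2 = {1, 4}  B3 = {1, 5}  B4 = {1, 3}
Tree: B1–B2, B2–B3, B2–B4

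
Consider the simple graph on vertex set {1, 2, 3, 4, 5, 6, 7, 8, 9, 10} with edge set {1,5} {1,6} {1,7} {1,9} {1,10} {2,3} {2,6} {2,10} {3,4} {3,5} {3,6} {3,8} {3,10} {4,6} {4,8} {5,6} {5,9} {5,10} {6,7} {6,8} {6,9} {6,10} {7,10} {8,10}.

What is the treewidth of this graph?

3

A width-3 tree decomposition is:
Bags: B1 = {3, 5, 6, 10}  B2 = {3, 6, 8, 10}  B3 = {2, 3, 6, 10}  B4 = {1, 5, 6, 10}  B5 = {1, 5, 6, 9}  B6 = {3, 4, 6, 8}  B7 = {1, 6, 7, 10}
Tree: B1–B2, B2–B3, B1–B4, B4–B5, B2–B6, B4–B7
The largest bag has 4 vertices, giving width 3; this decomposition certifies tw(G) ≤ 3. On the other hand G contains the 4-clique {1, 5, 6, 9}. A clique must lie in a single bag of any decomposition, so no decomposition can have width below 3. The upper and lower bounds meet at 3, so that is the treewidth.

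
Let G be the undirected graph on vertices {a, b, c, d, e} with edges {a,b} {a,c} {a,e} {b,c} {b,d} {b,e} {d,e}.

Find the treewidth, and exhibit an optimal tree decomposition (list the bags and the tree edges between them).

The largest bag has 3 vertices, giving width 2; this decomposition certifies tw(G) ≤ 2. Conversely, {b, d, e} is a clique of size 3, and the vertices of any clique must share a bag in every tree decomposition; so some bag has ≥ 3 vertices and tw(G) ≥ 2. Therefore the treewidth is 2.

Treewidth 2.
Bags: B1 = {a, b, e}  B2 = {b, d, e}  B3 = {a, b, c}
Tree: B1–B2, B1–B3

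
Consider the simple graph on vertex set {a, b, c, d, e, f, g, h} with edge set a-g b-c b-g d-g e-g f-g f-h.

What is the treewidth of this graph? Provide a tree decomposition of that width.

Treewidth 1.
Bags: B1 = {e, g}  B2 = {b, g}  B3 = {d, g}  B4 = {a, g}  B5 = {f, g}  B6 = {f, h}  B7 = {b, c}
Tree: B1–B2, B1–B3, B1–B4, B3–B5, B5–B6, B2–B7

Every bag has size at most 2, so the width is 2 − 1 = 1 and tw(G) ≤ 1. Since G has at least one edge (e.g. e–g), it is not an edgeless graph, so tw(G) ≥ 1. Hence tw(G) = 1 exactly.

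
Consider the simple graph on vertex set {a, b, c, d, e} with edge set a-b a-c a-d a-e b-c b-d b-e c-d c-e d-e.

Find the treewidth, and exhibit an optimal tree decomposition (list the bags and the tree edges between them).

With just one bag of size 5, the width is 5 − 1 = 4, so tw(G) ≤ 4. For the lower bound, the 5 vertices {a, b, c, d, e} are pairwise adjacent, and any tree decomposition puts a clique entirely inside one bag — forcing width ≥ 4. The upper and lower bounds meet at 4, so that is the treewidth.

Treewidth 4.
Bags: B1 = {a, b, c, d, e}
Tree: (single bag)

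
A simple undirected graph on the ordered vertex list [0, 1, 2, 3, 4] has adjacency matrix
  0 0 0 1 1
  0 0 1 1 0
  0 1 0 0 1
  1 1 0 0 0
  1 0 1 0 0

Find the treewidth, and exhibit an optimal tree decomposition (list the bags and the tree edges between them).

Treewidth 2.
One such decomposition:
Bags: B1 = {0, 3, 4}  B2 = {2, 3, 4}  B3 = {1, 2, 3}
Tree: B1–B2, B2–B3

Each bag holds 3 vertices, so the decomposition has width 2, which upper-bounds the treewidth. Since 3–0–4–2–1–3 is a cycle in G, G is not acyclic. Forests are exactly the graphs of treewidth ≤ 1, so tw(G) ≥ 2. The upper and lower bounds meet at 2, so that is the treewidth.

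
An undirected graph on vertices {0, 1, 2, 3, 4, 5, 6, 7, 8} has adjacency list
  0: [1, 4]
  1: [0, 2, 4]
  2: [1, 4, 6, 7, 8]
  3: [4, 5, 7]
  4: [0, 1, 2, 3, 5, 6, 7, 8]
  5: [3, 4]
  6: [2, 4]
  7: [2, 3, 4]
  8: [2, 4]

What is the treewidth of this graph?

A width-2 tree decomposition is:
Bags: B1 = {2, 4, 7}  B2 = {2, 4, 6}  B3 = {3, 4, 7}  B4 = {1, 2, 4}  B5 = {0, 1, 4}  B6 = {2, 4, 8}  B7 = {3, 4, 5}
Tree: B1–B2, B1–B3, B2–B4, B4–B5, B2–B6, B3–B7
Each bag holds 3 vertices, so the decomposition has width 2, which upper-bounds the treewidth. On the other hand G contains the 3-clique {0, 1, 4}. A clique must lie in a single bag of any decomposition, so no decomposition can have width below 2. Hence tw(G) = 2 exactly.

2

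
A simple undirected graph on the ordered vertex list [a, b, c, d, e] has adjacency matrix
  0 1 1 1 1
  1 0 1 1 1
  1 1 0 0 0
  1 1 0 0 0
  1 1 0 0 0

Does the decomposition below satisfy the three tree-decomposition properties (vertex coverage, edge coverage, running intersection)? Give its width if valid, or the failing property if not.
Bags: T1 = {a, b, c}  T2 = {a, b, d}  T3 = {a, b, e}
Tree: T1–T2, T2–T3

Checking the three conditions: (i) the bags cover all of {a, b, c, d, e}; (ii) for each edge, some bag contains both endpoints; (iii) the bags containing any fixed vertex form a subtree. All hold, so the decomposition is valid with width 3 − 1 = 2.

Yes; width 2.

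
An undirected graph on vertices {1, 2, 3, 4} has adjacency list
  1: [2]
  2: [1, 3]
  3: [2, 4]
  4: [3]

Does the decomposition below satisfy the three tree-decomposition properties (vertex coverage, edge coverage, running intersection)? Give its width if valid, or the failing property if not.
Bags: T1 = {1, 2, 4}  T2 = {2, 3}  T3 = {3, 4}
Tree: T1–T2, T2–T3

A tree decomposition must satisfy three properties: every vertex lies in some bag; for every edge, both endpoints lie together in some bag; and for every vertex, the bags containing it form a connected subtree. Here bags containing vertex 4 are not connected in the tree, so the decomposition is invalid.

No — bags containing vertex 4 are not connected in the tree.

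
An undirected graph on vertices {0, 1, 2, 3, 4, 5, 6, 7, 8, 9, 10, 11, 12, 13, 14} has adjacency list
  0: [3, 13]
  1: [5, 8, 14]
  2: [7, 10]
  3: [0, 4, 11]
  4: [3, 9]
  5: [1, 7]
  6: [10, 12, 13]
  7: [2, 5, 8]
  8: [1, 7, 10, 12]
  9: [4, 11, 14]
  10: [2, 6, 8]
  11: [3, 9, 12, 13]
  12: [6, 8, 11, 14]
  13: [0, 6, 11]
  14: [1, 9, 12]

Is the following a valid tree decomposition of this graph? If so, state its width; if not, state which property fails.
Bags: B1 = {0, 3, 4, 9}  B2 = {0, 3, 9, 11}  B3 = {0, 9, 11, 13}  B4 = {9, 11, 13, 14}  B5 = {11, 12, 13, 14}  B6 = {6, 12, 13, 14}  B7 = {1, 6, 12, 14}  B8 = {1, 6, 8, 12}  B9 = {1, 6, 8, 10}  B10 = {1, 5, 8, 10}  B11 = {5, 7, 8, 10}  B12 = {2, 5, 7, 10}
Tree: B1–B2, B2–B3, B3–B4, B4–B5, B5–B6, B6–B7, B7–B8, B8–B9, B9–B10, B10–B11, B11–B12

Checking the three conditions: (i) the bags cover all of {0, 1, 2, 3, 4, 5, 6, 7, 8, 9, 10, 11, 12, 13, 14}; (ii) for each edge, some bag contains both endpoints; (iii) the bags containing any fixed vertex form a subtree. All hold, so the decomposition is valid with width 4 − 1 = 3.

Yes; width 3.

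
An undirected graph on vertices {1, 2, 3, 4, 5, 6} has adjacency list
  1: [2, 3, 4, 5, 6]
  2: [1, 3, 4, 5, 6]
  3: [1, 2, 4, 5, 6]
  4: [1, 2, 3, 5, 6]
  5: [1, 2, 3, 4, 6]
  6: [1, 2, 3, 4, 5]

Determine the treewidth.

5

A width-5 tree decomposition is:
Bags: B1 = {1, 2, 3, 4, 5, 6}
Tree: (single bag)
A single bag containing all 6 vertices is trivially a valid decomposition of width 5. Conversely, {1, 2, 3, 4, 5, 6} is a clique of size 6, and the vertices of any clique must share a bag in every tree decomposition; so some bag has ≥ 6 vertices and tw(G) ≥ 5. Combining the bounds, tw(G) = 5.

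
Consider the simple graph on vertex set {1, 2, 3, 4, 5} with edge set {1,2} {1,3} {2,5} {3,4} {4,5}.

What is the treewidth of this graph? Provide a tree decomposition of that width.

Each bag holds 3 vertices, so the decomposition has width 2, which upper-bounds the treewidth. The edges 5–4–3–1–2–5 form a cycle, so G is not a tree and its treewidth is at least 2. Therefore the treewidth is 2.

Treewidth 2.
One such decomposition:
Bags: B1 = {3, 4, 5}  B2 = {1, 3, 5}  B3 = {1, 2, 5}
Tree: B1–B2, B2–B3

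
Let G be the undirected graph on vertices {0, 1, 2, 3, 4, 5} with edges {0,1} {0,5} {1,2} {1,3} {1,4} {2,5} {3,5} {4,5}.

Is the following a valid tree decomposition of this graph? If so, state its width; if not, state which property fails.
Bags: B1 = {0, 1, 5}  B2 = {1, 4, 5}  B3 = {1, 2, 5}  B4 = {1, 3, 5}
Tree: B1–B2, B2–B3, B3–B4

Yes; width 2.

Vertex coverage: the bags together contain {0, 1, 2, 3, 4, 5}, the full vertex set. Edge coverage: each edge of G has both endpoints in at least one bag. Running intersection: for every vertex, the bags containing it form a connected subtree. All three properties hold, so this is a valid tree decomposition of width max|bag| − 1 = 2, and hence tw(G) ≤ 2.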